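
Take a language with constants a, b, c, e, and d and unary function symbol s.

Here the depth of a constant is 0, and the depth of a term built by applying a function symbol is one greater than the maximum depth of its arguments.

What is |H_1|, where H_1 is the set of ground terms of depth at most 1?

10

If N_k denotes the number of depth-≤k ground terms, the 5 constants give N_0 = 5, and each function symbol of arity r contributes N_{k-1}^r new terms at level k: N_k = 5 + N_{k-1}.
N_0 = 5
N_1 = 5 + 5 = 10
Explicitly: a, b, c, e, d, s(a), s(b), s(c), s(e), s(d).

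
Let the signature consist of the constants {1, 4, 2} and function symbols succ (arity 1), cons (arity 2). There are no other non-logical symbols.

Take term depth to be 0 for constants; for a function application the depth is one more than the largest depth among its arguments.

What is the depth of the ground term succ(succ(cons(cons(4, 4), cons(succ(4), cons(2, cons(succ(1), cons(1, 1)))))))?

depth(cons(4, 4)) = 1 + max(0, 0) = 1
depth(succ(4)) = 1 + depth(4) = 1 + 0 = 1
depth(succ(1)) = 1 + depth(1) = 1 + 0 = 1
depth(cons(1, 1)) = 1 + max(0, 0) = 1
depth(cons(succ(1), cons(1, 1))) = 1 + max(1, 1) = 2
depth(cons(2, cons(succ(1), cons(1, 1)))) = 1 + max(0, 2) = 3
depth(cons(succ(4), cons(2, cons(succ(1), cons(1, 1))))) = 1 + max(1, 3) = 4
depth(cons(cons(4, 4), cons(succ(4), cons(2, cons(succ(1), cons(1, 1)))))) = 1 + max(1, 4) = 5
depth(succ(cons(cons(4, 4), cons(succ(4), cons(2, cons(succ(1), cons(1, 1))))))) = 1 + depth(cons(cons(4, 4), cons(succ(4), cons(2, cons(succ(1), cons(1, 1)))))) = 1 + 5 = 6
depth(succ(succ(cons(cons(4, 4), cons(succ(4), cons(2, cons(succ(1), cons(1, 1)))))))) = 1 + depth(succ(cons(cons(4, 4), cons(succ(4), cons(2, cons(succ(1), cons(1, 1))))))) = 1 + 6 = 7

7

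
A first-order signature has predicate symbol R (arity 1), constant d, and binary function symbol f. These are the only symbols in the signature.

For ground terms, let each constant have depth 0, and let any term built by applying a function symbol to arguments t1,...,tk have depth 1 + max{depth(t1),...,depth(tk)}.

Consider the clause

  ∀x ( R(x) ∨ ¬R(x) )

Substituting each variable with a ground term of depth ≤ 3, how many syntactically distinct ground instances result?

Ground terms of depth ≤ 3:
  If N_k denotes the number of depth-≤k ground terms, the 1 constant gives N_0 = 1, and each function symbol of arity r contributes N_{k-1}^r new terms at level k: N_k = 1 + N_{k-1}^2.
  N_0 = 1
  N_1 = 1 + 1^2 = 2
  N_2 = 1 + 2^2 = 5
  N_3 = 1 + 5^2 = 26
So there are 26 ground terms available for substitution.
There is 1 variable to instantiate (x),  occurring in at least one literal, so different choices give different ground instances.
Number of ground instances = 26.

26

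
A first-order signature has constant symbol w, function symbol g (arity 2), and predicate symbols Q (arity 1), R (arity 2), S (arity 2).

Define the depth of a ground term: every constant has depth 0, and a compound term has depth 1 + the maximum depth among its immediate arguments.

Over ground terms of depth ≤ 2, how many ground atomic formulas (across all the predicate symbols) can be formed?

55

First count ground terms of depth ≤ 2.
If N_k denotes the number of depth-≤k ground terms, the 1 constant gives N_0 = 1, and each function symbol of arity r contributes N_{k-1}^r new terms at level k: N_k = 1 + N_{k-1}^2.
N_0 = 1
N_1 = 1 + 1^2 = 2
N_2 = 1 + 2^2 = 5
Explicitly: w, g(w, w), g(w, g(w, w)), g(g(w, w), w), g(g(w, w), g(w, w)).
So |H| = 5.
Ground atoms are formed by filling each argument slot of a predicate with a term from H, so an r-ary predicate gives |H|^r atoms:
  Q: 5;  R: 5^2 = 25;  S: 5^2 = 25
Total ground atoms: 5 + 25 + 25 = 55.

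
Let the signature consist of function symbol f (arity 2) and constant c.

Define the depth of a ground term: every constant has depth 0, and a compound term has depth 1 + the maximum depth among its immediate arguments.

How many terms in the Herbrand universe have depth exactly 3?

21

Count level by level. With function symbols f/2, the terms of depth ≤ k are the 1 constant together with each function applied to depth-≤(k−1) tuples, so N_k = 1 + N_{k-1}^2.
N_0 = 1
N_1 = 1 + 1^2 = 2
N_2 = 1 + 2^2 = 5
N_3 = 1 + 5^2 = 26
Terms of depth exactly 3: N_3 − N_2 = 26 − 5 = 21.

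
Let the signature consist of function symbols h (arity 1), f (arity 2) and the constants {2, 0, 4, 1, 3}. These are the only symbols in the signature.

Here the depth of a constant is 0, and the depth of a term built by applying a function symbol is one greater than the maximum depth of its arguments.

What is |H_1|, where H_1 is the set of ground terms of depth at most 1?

35

Count level by level. With function symbols h/1, f/2, the terms of depth ≤ k are the 5 constants together with each function applied to depth-≤(k−1) tuples, so N_k = 5 + N_{k-1} + N_{k-1}^2.
N_0 = 5
N_1 = 5 + 5 + 5^2 = 35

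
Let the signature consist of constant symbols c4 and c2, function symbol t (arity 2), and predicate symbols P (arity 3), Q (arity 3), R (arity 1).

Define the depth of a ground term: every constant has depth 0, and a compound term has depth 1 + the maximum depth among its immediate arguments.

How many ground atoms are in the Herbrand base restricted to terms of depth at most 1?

First count ground terms of depth ≤ 1.
Let N_k = |{terms of depth ≤ k}|. Then N_0 = 2 and N_k = 2 + N_{k-1}^2 for k ≥ 1 (one summand per function symbol, arity giving the exponent).
N_0 = 2
N_1 = 2 + 2^2 = 6
Explicitly: c4, c2, t(c4, c4), t(c4, c2), t(c2, c4), t(c2, c2).
So |H| = 6.
Ground atoms are formed by filling each argument slot of a predicate with a term from H, so an r-ary predicate gives |H|^r atoms:
  P: 6^3 = 216;  Q: 6^3 = 216;  R: 6
Total ground atoms: 216 + 216 + 6 = 438.

438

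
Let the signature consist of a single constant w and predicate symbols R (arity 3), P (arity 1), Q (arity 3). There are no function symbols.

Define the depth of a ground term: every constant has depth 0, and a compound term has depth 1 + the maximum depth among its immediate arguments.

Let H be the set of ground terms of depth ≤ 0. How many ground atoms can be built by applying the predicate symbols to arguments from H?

First count ground terms of depth ≤ 0.
With no function symbols every ground term is a constant, so there is exactly 1 ground term at every depth bound.
N_0 = 1
So |H| = 1.
Ground atoms are formed by filling each argument slot of a predicate with a term from H, so an r-ary predicate gives |H|^r atoms:
  R: 1^3 = 1;  P: 1;  Q: 1^3 = 1
Total ground atoms: 1 + 1 + 1 = 3.

3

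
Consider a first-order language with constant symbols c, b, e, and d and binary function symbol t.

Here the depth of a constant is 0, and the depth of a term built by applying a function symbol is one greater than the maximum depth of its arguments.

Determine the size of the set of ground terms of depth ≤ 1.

Let N_k count ground terms of depth at most k. Each non-constant term of depth ≤ k is some function symbol applied to depth-≤(k−1) arguments, giving N_k = 4 + N_{k-1}^2.
N_0 = 4
N_1 = 4 + 4^2 = 20

20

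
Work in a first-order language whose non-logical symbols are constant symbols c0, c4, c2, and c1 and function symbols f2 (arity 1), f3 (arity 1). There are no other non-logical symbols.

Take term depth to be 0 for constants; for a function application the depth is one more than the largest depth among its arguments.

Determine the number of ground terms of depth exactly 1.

If N_k denotes the number of depth-≤k ground terms, the 4 constants give N_0 = 4, and each function symbol of arity r contributes N_{k-1}^r new terms at level k: N_k = 4 + N_{k-1} + N_{k-1}.
N_0 = 4
N_1 = 4 + 4 + 4 = 12
Terms of depth exactly 1: N_1 − N_0 = 12 − 4 = 8.

8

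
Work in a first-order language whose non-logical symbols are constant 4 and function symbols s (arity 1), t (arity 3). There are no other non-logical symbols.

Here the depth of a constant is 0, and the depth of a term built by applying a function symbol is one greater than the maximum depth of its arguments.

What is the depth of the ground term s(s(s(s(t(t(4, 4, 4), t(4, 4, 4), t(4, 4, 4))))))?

depth(t(4, 4, 4)) = 1 + max(0, 0, 0) = 1
depth(t(t(4, 4, 4), t(4, 4, 4), t(4, 4, 4))) = 1 + max(1, 1, 1) = 2
depth(s(t(t(4, 4, 4), t(4, 4, 4), t(4, 4, 4)))) = 1 + depth(t(t(4, 4, 4), t(4, 4, 4), t(4, 4, 4))) = 1 + 2 = 3
depth(s(s(t(t(4, 4, 4), t(4, 4, 4), t(4, 4, 4))))) = 1 + depth(s(t(t(4, 4, 4), t(4, 4, 4), t(4, 4, 4)))) = 1 + 3 = 4
depth(s(s(s(t(t(4, 4, 4), t(4, 4, 4), t(4, 4, 4)))))) = 1 + depth(s(s(t(t(4, 4, 4), t(4, 4, 4), t(4, 4, 4))))) = 1 + 4 = 5
depth(s(s(s(s(t(t(4, 4, 4), t(4, 4, 4), t(4, 4, 4))))))) = 1 + depth(s(s(s(t(t(4, 4, 4), t(4, 4, 4), t(4, 4, 4)))))) = 1 + 5 = 6

6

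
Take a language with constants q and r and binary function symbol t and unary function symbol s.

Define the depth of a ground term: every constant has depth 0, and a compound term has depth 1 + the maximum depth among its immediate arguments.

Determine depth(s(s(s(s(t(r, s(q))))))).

depth(s(q)) = 1 + depth(q) = 1 + 0 = 1
depth(t(r, s(q))) = 1 + max(0, 1) = 2
depth(s(t(r, s(q)))) = 1 + depth(t(r, s(q))) = 1 + 2 = 3
depth(s(s(t(r, s(q))))) = 1 + depth(s(t(r, s(q)))) = 1 + 3 = 4
depth(s(s(s(t(r, s(q)))))) = 1 + depth(s(s(t(r, s(q))))) = 1 + 4 = 5
depth(s(s(s(s(t(r, s(q))))))) = 1 + depth(s(s(s(t(r, s(q)))))) = 1 + 5 = 6

6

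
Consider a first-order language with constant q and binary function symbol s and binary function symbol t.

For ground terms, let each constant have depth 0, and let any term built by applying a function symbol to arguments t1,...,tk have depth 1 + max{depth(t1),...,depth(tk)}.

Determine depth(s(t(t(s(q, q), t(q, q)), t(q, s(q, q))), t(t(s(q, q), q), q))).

4

depth(s(q, q)) = 1 + max(0, 0) = 1
depth(t(q, q)) = 1 + max(0, 0) = 1
depth(t(s(q, q), t(q, q))) = 1 + max(1, 1) = 2
depth(t(q, s(q, q))) = 1 + max(0, 1) = 2
depth(t(t(s(q, q), t(q, q)), t(q, s(q, q)))) = 1 + max(2, 2) = 3
depth(t(s(q, q), q)) = 1 + max(1, 0) = 2
depth(t(t(s(q, q), q), q)) = 1 + max(2, 0) = 3
depth(s(t(t(s(q, q), t(q, q)), t(q, s(q, q))), t(t(s(q, q), q), q))) = 1 + max(3, 3) = 4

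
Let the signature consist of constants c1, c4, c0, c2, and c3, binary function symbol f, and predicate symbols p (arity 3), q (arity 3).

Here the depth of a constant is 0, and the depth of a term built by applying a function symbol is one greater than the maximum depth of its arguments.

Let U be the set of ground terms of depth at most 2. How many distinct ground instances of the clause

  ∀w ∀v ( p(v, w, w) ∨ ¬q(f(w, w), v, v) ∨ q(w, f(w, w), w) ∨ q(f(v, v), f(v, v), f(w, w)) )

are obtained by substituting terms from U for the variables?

Ground terms of depth ≤ 2:
  Count level by level. With function symbols f/2, the terms of depth ≤ k are the 5 constants together with each function applied to depth-≤(k−1) tuples, so N_k = 5 + N_{k-1}^2.
  N_0 = 5
  N_1 = 5 + 5^2 = 30
  N_2 = 5 + 30^2 = 905
So there are 905 ground terms available for substitution.
Each of w, v ranges independently over the available ground terms, and distinct assignments produce distinct instances.
Number of ground instances = 905^2 = 819025.

819025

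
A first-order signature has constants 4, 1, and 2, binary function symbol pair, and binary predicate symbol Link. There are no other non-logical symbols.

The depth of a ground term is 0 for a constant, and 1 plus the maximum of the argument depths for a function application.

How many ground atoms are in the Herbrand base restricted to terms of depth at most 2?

21609

First count ground terms of depth ≤ 2.
Count level by level. With function symbols pair/2, the terms of depth ≤ k are the 3 constants together with each function applied to depth-≤(k−1) tuples, so N_k = 3 + N_{k-1}^2.
N_0 = 3
N_1 = 3 + 3^2 = 12
N_2 = 3 + 12^2 = 147
So |H| = 147.
Each predicate of arity r yields |H|^r ground atoms (one per choice of an r-tuple from H):
  Link: 147^2 = 21609
Total ground atoms: 21609.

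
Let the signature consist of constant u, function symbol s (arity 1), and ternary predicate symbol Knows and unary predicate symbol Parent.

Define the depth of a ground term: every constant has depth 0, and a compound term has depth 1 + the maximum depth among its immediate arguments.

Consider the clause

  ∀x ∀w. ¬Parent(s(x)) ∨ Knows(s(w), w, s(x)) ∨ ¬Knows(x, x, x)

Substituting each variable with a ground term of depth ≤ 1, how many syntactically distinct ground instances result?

Ground terms of depth ≤ 1:
  Let N_k = |{terms of depth ≤ k}|. Then N_0 = 1 and N_k = 1 + N_{k-1} for k ≥ 1 (one summand per function symbol, arity giving the exponent).
  N_0 = 1
  N_1 = 1 + 1 = 2
  Explicitly: u, s(u).
So there are 2 ground terms available for substitution.
The clause has 2 distinct variables (x, w), each appearing in the body. In the free term algebra distinct substitutions yield syntactically distinct ground instances.
Number of ground instances = 2^2 = 4.

4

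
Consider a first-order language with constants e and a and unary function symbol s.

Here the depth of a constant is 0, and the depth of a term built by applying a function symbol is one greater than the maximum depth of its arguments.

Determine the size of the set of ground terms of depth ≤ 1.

4

Let N_k count ground terms of depth at most k. Each non-constant term of depth ≤ k is some function symbol applied to depth-≤(k−1) arguments, giving N_k = 2 + N_{k-1}.
N_0 = 2
N_1 = 2 + 2 = 4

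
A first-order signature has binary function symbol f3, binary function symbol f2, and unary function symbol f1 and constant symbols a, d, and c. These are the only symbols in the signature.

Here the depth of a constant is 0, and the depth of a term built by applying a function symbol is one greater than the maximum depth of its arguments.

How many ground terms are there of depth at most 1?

24

Let N_k count ground terms of depth at most k. Each non-constant term of depth ≤ k is some function symbol applied to depth-≤(k−1) arguments, giving N_k = 3 + N_{k-1}^2 + N_{k-1}^2 + N_{k-1}.
N_0 = 3
N_1 = 3 + 3^2 + 3^2 + 3 = 24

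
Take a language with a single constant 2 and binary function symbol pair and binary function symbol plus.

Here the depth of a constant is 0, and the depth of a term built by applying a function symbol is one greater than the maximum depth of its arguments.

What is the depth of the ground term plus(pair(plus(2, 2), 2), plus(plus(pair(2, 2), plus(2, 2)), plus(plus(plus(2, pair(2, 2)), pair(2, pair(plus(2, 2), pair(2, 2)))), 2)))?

depth(plus(2, 2)) = 1 + max(0, 0) = 1
depth(pair(plus(2, 2), 2)) = 1 + max(1, 0) = 2
depth(pair(2, 2)) = 1 + max(0, 0) = 1
depth(plus(pair(2, 2), plus(2, 2))) = 1 + max(1, 1) = 2
depth(plus(2, pair(2, 2))) = 1 + max(0, 1) = 2
depth(pair(plus(2, 2), pair(2, 2))) = 1 + max(1, 1) = 2
depth(pair(2, pair(plus(2, 2), pair(2, 2)))) = 1 + max(0, 2) = 3
depth(plus(plus(2, pair(2, 2)), pair(2, pair(plus(2, 2), pair(2, 2))))) = 1 + max(2, 3) = 4
depth(plus(plus(plus(2, pair(2, 2)), pair(2, pair(plus(2, 2), pair(2, 2)))), 2)) = 1 + max(4, 0) = 5
depth(plus(plus(pair(2, 2), plus(2, 2)), plus(plus(plus(2, pair(2, 2)), pair(2, pair(plus(2, 2), pair(2, 2)))), 2))) = 1 + max(2, 5) = 6
depth(plus(pair(plus(2, 2), 2), plus(plus(pair(2, 2), plus(2, 2)), plus(plus(plus(2, pair(2, 2)), pair(2, pair(plus(2, 2), pair(2, 2)))), 2)))) = 1 + max(2, 6) = 7

7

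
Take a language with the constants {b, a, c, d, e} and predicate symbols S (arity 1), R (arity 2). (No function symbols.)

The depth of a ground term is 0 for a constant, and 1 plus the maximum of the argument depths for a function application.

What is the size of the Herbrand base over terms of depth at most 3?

30

First count ground terms of depth ≤ 3.
With no function symbols every ground term is a constant, so there are exactly 5 ground terms at every depth bound.
N_0 = 5
N_1 = 5
N_2 = 5
N_3 = 5
So |H| = 5.
Each predicate of arity r yields |H|^r ground atoms (one per choice of an r-tuple from H):
  S: 5;  R: 5^2 = 25
Total ground atoms: 5 + 25 = 30.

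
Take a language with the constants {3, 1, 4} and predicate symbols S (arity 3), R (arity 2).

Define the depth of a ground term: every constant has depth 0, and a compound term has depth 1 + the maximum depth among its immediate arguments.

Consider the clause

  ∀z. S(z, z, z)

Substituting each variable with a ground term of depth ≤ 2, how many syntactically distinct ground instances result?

Ground terms of depth ≤ 2:
  With no function symbols every ground term is a constant, so there are exactly 3 ground terms at every depth bound.
  N_0 = 3
  N_1 = 3
  N_2 = 3
So there are 3 ground terms available for substitution.
The clause has 1 distinct variable (z), which appears in the body. In the free term algebra distinct substitutions yield syntactically distinct ground instances.
Number of ground instances = 3.

3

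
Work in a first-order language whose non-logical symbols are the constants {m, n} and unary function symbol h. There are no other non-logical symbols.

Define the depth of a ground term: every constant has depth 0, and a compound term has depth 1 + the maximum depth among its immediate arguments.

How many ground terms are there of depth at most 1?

Count level by level. With function symbols h/1, the terms of depth ≤ k are the 2 constants together with each function applied to depth-≤(k−1) tuples, so N_k = 2 + N_{k-1}.
N_0 = 2
N_1 = 2 + 2 = 4

4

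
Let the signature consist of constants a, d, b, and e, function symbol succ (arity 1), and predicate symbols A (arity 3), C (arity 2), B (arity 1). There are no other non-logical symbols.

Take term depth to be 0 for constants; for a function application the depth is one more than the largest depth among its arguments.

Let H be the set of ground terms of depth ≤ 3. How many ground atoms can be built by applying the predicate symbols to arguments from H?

First count ground terms of depth ≤ 3.
Count level by level. With function symbols succ/1, the terms of depth ≤ k are the 4 constants together with each function applied to depth-≤(k−1) tuples, so N_k = 4 + N_{k-1}.
N_0 = 4
N_1 = 4 + 4 = 8
N_2 = 4 + 8 = 12
N_3 = 4 + 12 = 16
So |H| = 16.
For each predicate symbol, the number of ground atoms is |H| raised to its arity; summing:
  A: 16^3 = 4096;  C: 16^2 = 256;  B: 16
Total ground atoms: 4096 + 256 + 16 = 4368.

4368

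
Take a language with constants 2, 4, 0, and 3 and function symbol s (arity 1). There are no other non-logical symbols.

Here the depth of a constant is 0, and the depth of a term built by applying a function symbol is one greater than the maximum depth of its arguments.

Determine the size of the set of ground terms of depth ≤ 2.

Count level by level. With function symbols s/1, the terms of depth ≤ k are the 4 constants together with each function applied to depth-≤(k−1) tuples, so N_k = 4 + N_{k-1}.
N_0 = 4
N_1 = 4 + 4 = 8
N_2 = 4 + 8 = 12
Explicitly: 2, 4, 0, 3, s(2), s(4), s(0), s(3), s(s(2)), s(s(4)), s(s(0)), s(s(3)).

12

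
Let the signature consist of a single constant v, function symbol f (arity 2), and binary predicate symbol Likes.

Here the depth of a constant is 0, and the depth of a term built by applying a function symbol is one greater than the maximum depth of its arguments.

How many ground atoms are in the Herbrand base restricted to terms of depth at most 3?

First count ground terms of depth ≤ 3.
Let N_k = |{terms of depth ≤ k}|. Then N_0 = 1 and N_k = 1 + N_{k-1}^2 for k ≥ 1 (one summand per function symbol, arity giving the exponent).
N_0 = 1
N_1 = 1 + 1^2 = 2
N_2 = 1 + 2^2 = 5
N_3 = 1 + 5^2 = 26
So |H| = 26.
Each predicate of arity r yields |H|^r ground atoms (one per choice of an r-tuple from H):
  Likes: 26^2 = 676
Total ground atoms: 676.

676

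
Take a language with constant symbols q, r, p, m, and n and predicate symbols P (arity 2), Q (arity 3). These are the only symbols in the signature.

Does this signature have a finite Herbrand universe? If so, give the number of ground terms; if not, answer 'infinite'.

There are no function symbols, so every ground term is one of the 5 constants.
The Herbrand universe is {q, r, p, m, n}, which is finite with 5 elements.

5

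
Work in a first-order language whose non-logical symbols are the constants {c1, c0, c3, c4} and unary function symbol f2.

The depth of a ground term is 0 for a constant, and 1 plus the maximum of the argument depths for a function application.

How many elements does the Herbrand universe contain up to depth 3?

16

Count level by level. With function symbols f2/1, the terms of depth ≤ k are the 4 constants together with each function applied to depth-≤(k−1) tuples, so N_k = 4 + N_{k-1}.
N_0 = 4
N_1 = 4 + 4 = 8
N_2 = 4 + 8 = 12
N_3 = 4 + 12 = 16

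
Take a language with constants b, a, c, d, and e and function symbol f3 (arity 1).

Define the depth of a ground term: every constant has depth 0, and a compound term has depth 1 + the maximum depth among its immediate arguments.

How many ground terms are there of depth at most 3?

20

Count level by level. With function symbols f3/1, the terms of depth ≤ k are the 5 constants together with each function applied to depth-≤(k−1) tuples, so N_k = 5 + N_{k-1}.
N_0 = 5
N_1 = 5 + 5 = 10
N_2 = 5 + 10 = 15
N_3 = 5 + 15 = 20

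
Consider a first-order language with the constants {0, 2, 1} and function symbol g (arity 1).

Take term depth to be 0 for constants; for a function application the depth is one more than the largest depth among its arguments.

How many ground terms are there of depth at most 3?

12

Count level by level. With function symbols g/1, the terms of depth ≤ k are the 3 constants together with each function applied to depth-≤(k−1) tuples, so N_k = 3 + N_{k-1}.
N_0 = 3
N_1 = 3 + 3 = 6
N_2 = 3 + 6 = 9
N_3 = 3 + 9 = 12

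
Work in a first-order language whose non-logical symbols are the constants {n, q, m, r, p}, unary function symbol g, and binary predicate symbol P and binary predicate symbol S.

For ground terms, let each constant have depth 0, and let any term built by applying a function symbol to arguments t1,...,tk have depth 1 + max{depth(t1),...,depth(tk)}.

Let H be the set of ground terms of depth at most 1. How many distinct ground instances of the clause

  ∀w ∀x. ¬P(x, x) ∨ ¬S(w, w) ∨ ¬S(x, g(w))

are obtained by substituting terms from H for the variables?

100

Ground terms of depth ≤ 1:
  Count level by level. With function symbols g/1, the terms of depth ≤ k are the 5 constants together with each function applied to depth-≤(k−1) tuples, so N_k = 5 + N_{k-1}.
  N_0 = 5
  N_1 = 5 + 5 = 10
  Explicitly: n, q, m, r, p, g(n), g(q), g(m), g(r), g(p).
So there are 10 ground terms available for substitution.
Each of w, x ranges independently over the available ground terms, and distinct assignments produce distinct instances.
Number of ground instances = 10^2 = 100.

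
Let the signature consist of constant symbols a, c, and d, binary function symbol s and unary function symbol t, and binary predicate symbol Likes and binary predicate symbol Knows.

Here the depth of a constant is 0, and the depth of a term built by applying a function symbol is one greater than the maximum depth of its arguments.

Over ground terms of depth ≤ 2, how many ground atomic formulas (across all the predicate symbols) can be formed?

118098

First count ground terms of depth ≤ 2.
Count level by level. With function symbols s/2, t/1, the terms of depth ≤ k are the 3 constants together with each function applied to depth-≤(k−1) tuples, so N_k = 3 + N_{k-1}^2 + N_{k-1}.
N_0 = 3
N_1 = 3 + 3^2 + 3 = 15
N_2 = 3 + 15^2 + 15 = 243
So |H| = 243.
Each predicate of arity r yields |H|^r ground atoms (one per choice of an r-tuple from H):
  Likes: 243^2 = 59049;  Knows: 243^2 = 59049
Total ground atoms: 59049 + 59049 = 118098.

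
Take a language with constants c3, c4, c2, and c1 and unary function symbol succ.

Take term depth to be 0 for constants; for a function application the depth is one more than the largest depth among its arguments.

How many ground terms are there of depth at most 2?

12

Let N_k count ground terms of depth at most k. Each non-constant term of depth ≤ k is some function symbol applied to depth-≤(k−1) arguments, giving N_k = 4 + N_{k-1}.
N_0 = 4
N_1 = 4 + 4 = 8
N_2 = 4 + 8 = 12
Explicitly: c3, c4, c2, c1, succ(c3), succ(c4), succ(c2), succ(c1), succ(succ(c3)), succ(succ(c4)), succ(succ(c2)), succ(succ(c1)).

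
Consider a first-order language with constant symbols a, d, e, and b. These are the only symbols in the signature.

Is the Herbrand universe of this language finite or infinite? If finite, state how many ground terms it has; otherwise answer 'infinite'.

4

There are no function symbols, so every ground term is one of the 4 constants.
The Herbrand universe is {a, d, e, b}, which is finite with 4 elements.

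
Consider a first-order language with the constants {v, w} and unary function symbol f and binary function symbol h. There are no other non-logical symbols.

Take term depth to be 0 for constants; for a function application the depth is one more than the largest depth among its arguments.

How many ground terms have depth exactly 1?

If N_k denotes the number of depth-≤k ground terms, the 2 constants give N_0 = 2, and each function symbol of arity r contributes N_{k-1}^r new terms at level k: N_k = 2 + N_{k-1} + N_{k-1}^2.
N_0 = 2
N_1 = 2 + 2 + 2^2 = 8
Terms of depth exactly 1: N_1 − N_0 = 8 − 2 = 6.

6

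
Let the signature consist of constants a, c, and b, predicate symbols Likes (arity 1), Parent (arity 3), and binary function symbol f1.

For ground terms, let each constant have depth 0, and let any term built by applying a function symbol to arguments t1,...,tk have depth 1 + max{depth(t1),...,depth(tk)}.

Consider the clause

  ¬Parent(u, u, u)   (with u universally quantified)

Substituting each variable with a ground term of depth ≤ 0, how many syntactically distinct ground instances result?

3

Ground terms of depth ≤ 0:
  If N_k denotes the number of depth-≤k ground terms, the 3 constants give N_0 = 3, and each function symbol of arity r contributes N_{k-1}^r new terms at level k: N_k = 3 + N_{k-1}^2.
  N_0 = 3
  Explicitly: a, c, b.
So there are 3 ground terms available for substitution.
The variable u ranges independently over the available ground terms, and distinct assignments produce distinct instances.
Number of ground instances = 3.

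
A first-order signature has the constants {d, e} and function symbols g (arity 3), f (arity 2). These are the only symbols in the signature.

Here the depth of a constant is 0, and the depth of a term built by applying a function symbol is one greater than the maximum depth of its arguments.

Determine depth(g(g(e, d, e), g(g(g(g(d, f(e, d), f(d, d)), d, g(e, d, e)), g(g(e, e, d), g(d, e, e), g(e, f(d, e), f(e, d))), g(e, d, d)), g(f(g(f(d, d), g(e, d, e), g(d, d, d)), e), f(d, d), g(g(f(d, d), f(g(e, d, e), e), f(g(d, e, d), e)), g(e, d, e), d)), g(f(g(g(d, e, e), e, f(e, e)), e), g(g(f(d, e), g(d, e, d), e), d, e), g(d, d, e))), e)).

7

depth(g(e, d, e)) = 1 + max(0, 0, 0) = 1
depth(f(e, d)) = 1 + max(0, 0) = 1
depth(f(d, d)) = 1 + max(0, 0) = 1
depth(g(d, f(e, d), f(d, d))) = 1 + max(0, 1, 1) = 2
depth(g(g(d, f(e, d), f(d, d)), d, g(e, d, e))) = 1 + max(2, 0, 1) = 3
depth(g(e, e, d)) = 1 + max(0, 0, 0) = 1
depth(g(d, e, e)) = 1 + max(0, 0, 0) = 1
depth(f(d, e)) = 1 + max(0, 0) = 1
depth(g(e, f(d, e), f(e, d))) = 1 + max(0, 1, 1) = 2
depth(g(g(e, e, d), g(d, e, e), g(e, f(d, e), f(e, d)))) = 1 + max(1, 1, 2) = 3
depth(g(e, d, d)) = 1 + max(0, 0, 0) = 1
depth(g(g(g(d, f(e, d), f(d, d)), d, g(e, d, e)), g(g(e, e, d), g(d, e, e), g(e, f(d, e), f(e, d))), g(e, d, d))) = 1 + max(3, 3, 1) = 4
depth(g(d, d, d)) = 1 + max(0, 0, 0) = 1
depth(g(f(d, d), g(e, d, e), g(d, d, d))) = 1 + max(1, 1, 1) = 2
depth(f(g(f(d, d), g(e, d, e), g(d, d, d)), e)) = 1 + max(2, 0) = 3
depth(f(g(e, d, e), e)) = 1 + max(1, 0) = 2
depth(g(d, e, d)) = 1 + max(0, 0, 0) = 1
depth(f(g(d, e, d), e)) = 1 + max(1, 0) = 2
depth(g(f(d, d), f(g(e, d, e), e), f(g(d, e, d), e))) = 1 + max(1, 2, 2) = 3
depth(g(g(f(d, d), f(g(e, d, e), e), f(g(d, e, d), e)), g(e, d, e), d)) = 1 + max(3, 1, 0) = 4
depth(g(f(g(f(d, d), g(e, d, e), g(d, d, d)), e), f(d, d), g(g(f(d, d), f(g(e, d, e), e), f(g(d, e, d), e)), g(e, d, e), d))) = 1 + max(3, 1, 4) = 5
depth(f(e, e)) = 1 + max(0, 0) = 1
depth(g(g(d, e, e), e, f(e, e))) = 1 + max(1, 0, 1) = 2
depth(f(g(g(d, e, e), e, f(e, e)), e)) = 1 + max(2, 0) = 3
depth(g(f(d, e), g(d, e, d), e)) = 1 + max(1, 1, 0) = 2
depth(g(g(f(d, e), g(d, e, d), e), d, e)) = 1 + max(2, 0, 0) = 3
depth(g(d, d, e)) = 1 + max(0, 0, 0) = 1
depth(g(f(g(g(d, e, e), e, f(e, e)), e), g(g(f(d, e), g(d, e, d), e), d, e), g(d, d, e))) = 1 + max(3, 3, 1) = 4
depth(g(g(g(g(d, f(e, d), f(d, d)), d, g(e, d, e)), g(g(e, e, d), g(d, e, e), g(e, f(d, e), f(e, d))), g(e, d, d)), g(f(g(f(d, d), g(e, d, e), g(d, d, d)), e), f(d, d), g(g(f(d, d), f(g(e, d, e), e), f(g(d, e, d), e)), g(e, d, e), d)), g(f(g(g(d, e, e), e, f(e, e)), e), g(g(f(d, e), g(d, e, d), e), d, e), g(d, d, e)))) = 1 + max(4, 5, 4) = 6
depth(g(g(e, d, e), g(g(g(g(d, f(e, d), f(d, d)), d, g(e, d, e)), g(g(e, e, d), g(d, e, e), g(e, f(d, e), f(e, d))), g(e, d, d)), g(f(g(f(d, d), g(e, d, e), g(d, d, d)), e), f(d, d), g(g(f(d, d), f(g(e, d, e), e), f(g(d, e, d), e)), g(e, d, e), d)), g(f(g(g(d, e, e), e, f(e, e)), e), g(g(f(d, e), g(d, e, d), e), d, e), g(d, d, e))), e)) = 1 + max(1, 6, 0) = 7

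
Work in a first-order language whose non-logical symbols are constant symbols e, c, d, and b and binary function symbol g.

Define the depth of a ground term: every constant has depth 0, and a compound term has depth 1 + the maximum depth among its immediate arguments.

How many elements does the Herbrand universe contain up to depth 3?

Let N_k = |{terms of depth ≤ k}|. Then N_0 = 4 and N_k = 4 + N_{k-1}^2 for k ≥ 1 (one summand per function symbol, arity giving the exponent).
N_0 = 4
N_1 = 4 + 4^2 = 20
N_2 = 4 + 20^2 = 404
N_3 = 4 + 404^2 = 163220

163220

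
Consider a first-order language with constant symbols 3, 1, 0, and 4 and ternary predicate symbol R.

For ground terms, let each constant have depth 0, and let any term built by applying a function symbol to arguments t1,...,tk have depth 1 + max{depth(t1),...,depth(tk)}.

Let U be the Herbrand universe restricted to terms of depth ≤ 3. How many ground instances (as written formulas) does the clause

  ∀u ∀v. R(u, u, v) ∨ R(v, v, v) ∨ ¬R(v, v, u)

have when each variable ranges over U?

Ground terms of depth ≤ 3:
  With no function symbols every ground term is a constant, so there are exactly 4 ground terms at every depth bound.
  N_0 = 4
  N_1 = 4
  N_2 = 4
  N_3 = 4
So there are 4 ground terms available for substitution.
There are 2 variables to instantiate (u, v), each occurring in at least one literal, so different choices give different ground instances.
Number of ground instances = 4^2 = 16.

16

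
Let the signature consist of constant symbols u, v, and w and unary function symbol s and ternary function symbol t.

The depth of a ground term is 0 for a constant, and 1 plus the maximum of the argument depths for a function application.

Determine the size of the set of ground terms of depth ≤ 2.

35973

Count level by level. With function symbols s/1, t/3, the terms of depth ≤ k are the 3 constants together with each function applied to depth-≤(k−1) tuples, so N_k = 3 + N_{k-1} + N_{k-1}^3.
N_0 = 3
N_1 = 3 + 3 + 3^3 = 33
N_2 = 3 + 33 + 33^3 = 35973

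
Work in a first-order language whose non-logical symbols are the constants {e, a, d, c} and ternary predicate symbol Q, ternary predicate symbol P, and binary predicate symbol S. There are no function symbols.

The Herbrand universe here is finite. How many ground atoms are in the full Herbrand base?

144

With no function symbols, the Herbrand universe is just the 4 constants.
Ground atoms per predicate: Q: 4^3 = 64, P: 4^3 = 64, S: 4^2 = 16.
Herbrand base size = 64 + 64 + 16 = 144.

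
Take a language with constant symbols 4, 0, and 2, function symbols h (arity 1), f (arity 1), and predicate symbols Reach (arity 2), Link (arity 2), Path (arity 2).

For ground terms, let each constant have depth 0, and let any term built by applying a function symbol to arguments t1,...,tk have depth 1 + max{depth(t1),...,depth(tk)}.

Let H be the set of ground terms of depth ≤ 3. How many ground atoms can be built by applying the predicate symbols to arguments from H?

First count ground terms of depth ≤ 3.
Count level by level. With function symbols h/1, f/1, the terms of depth ≤ k are the 3 constants together with each function applied to depth-≤(k−1) tuples, so N_k = 3 + N_{k-1} + N_{k-1}.
N_0 = 3
N_1 = 3 + 3 + 3 = 9
N_2 = 3 + 9 + 9 = 21
N_3 = 3 + 21 + 21 = 45
So |H| = 45.
Each predicate of arity r yields |H|^r ground atoms (one per choice of an r-tuple from H):
  Reach: 45^2 = 2025;  Link: 45^2 = 2025;  Path: 45^2 = 2025
Total ground atoms: 2025 + 2025 + 2025 = 6075.

6075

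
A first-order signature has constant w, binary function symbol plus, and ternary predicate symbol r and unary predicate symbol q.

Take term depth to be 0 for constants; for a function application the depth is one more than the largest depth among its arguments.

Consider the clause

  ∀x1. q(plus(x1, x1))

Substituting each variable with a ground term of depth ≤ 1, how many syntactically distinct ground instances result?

Ground terms of depth ≤ 1:
  Let N_k = |{terms of depth ≤ k}|. Then N_0 = 1 and N_k = 1 + N_{k-1}^2 for k ≥ 1 (one summand per function symbol, arity giving the exponent).
  N_0 = 1
  N_1 = 1 + 1^2 = 2
  Explicitly: w, plus(w, w).
So there are 2 ground terms available for substitution.
The body mentions the single quantified variable x1; since ground terms form a free algebra, no two substitutions collapse to the same formula.
Number of ground instances = 2.

2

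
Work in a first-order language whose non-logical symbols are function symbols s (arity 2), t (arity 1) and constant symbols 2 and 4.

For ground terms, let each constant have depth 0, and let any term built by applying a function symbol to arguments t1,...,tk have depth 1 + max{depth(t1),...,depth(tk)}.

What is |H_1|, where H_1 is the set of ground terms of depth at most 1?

8

Write N_k for the number of ground terms of depth ≤ k. A term of depth ≤ k is either a constant or a function symbol applied to arguments of depth ≤ k−1, so N_k = 2 + N_{k-1}^2 + N_{k-1}.
N_0 = 2
N_1 = 2 + 2^2 + 2 = 8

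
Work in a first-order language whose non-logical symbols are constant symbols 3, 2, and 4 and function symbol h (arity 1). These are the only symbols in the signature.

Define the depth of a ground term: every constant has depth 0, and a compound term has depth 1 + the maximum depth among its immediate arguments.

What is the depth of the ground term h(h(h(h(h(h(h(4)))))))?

7

depth(h(4)) = 1 + depth(4) = 1 + 0 = 1
depth(h(h(4))) = 1 + depth(h(4)) = 1 + 1 = 2
depth(h(h(h(4)))) = 1 + depth(h(h(4))) = 1 + 2 = 3
depth(h(h(h(h(4))))) = 1 + depth(h(h(h(4)))) = 1 + 3 = 4
depth(h(h(h(h(h(4)))))) = 1 + depth(h(h(h(h(4))))) = 1 + 4 = 5
depth(h(h(h(h(h(h(4))))))) = 1 + depth(h(h(h(h(h(4)))))) = 1 + 5 = 6
depth(h(h(h(h(h(h(h(4)))))))) = 1 + depth(h(h(h(h(h(h(4))))))) = 1 + 6 = 7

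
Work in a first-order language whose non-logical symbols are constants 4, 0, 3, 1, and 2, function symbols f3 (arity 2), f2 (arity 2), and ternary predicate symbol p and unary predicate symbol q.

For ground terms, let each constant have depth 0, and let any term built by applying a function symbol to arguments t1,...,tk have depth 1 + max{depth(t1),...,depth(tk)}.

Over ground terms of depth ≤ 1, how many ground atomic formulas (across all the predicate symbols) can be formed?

166430

First count ground terms of depth ≤ 1.
Let N_k count ground terms of depth at most k. Each non-constant term of depth ≤ k is some function symbol applied to depth-≤(k−1) arguments, giving N_k = 5 + N_{k-1}^2 + N_{k-1}^2.
N_0 = 5
N_1 = 5 + 5^2 + 5^2 = 55
So |H| = 55.
For each predicate symbol, the number of ground atoms is |H| raised to its arity; summing:
  p: 55^3 = 166375;  q: 55
Total ground atoms: 166375 + 55 = 166430.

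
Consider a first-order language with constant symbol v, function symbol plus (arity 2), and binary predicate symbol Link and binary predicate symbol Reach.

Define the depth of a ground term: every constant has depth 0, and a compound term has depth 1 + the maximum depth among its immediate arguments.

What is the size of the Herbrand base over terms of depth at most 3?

First count ground terms of depth ≤ 3.
If N_k denotes the number of depth-≤k ground terms, the 1 constant gives N_0 = 1, and each function symbol of arity r contributes N_{k-1}^r new terms at level k: N_k = 1 + N_{k-1}^2.
N_0 = 1
N_1 = 1 + 1^2 = 2
N_2 = 1 + 2^2 = 5
N_3 = 1 + 5^2 = 26
So |H| = 26.
Ground atoms are formed by filling each argument slot of a predicate with a term from H, so an r-ary predicate gives |H|^r atoms:
  Link: 26^2 = 676;  Reach: 26^2 = 676
Total ground atoms: 676 + 676 = 1352.

1352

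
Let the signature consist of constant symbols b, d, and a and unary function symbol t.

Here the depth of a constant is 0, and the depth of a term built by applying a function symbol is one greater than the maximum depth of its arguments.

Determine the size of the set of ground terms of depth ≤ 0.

3

Write N_k for the number of ground terms of depth ≤ k. A term of depth ≤ k is either a constant or a function symbol applied to arguments of depth ≤ k−1, so N_k = 3 + N_{k-1}.
N_0 = 3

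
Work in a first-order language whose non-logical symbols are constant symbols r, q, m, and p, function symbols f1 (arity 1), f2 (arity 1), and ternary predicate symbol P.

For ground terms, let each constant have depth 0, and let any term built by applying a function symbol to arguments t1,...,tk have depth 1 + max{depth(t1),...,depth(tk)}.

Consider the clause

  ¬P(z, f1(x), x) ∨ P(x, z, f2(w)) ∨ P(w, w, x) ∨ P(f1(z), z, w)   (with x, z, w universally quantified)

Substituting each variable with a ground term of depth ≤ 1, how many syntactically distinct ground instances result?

Ground terms of depth ≤ 1:
  Let N_k count ground terms of depth at most k. Each non-constant term of depth ≤ k is some function symbol applied to depth-≤(k−1) arguments, giving N_k = 4 + N_{k-1} + N_{k-1}.
  N_0 = 4
  N_1 = 4 + 4 + 4 = 12
  Explicitly: r, q, m, p, f1(r), f1(q), f1(m), f1(p), f2(r), f2(q), f2(m), f2(p).
So there are 12 ground terms available for substitution.
The body mentions every one of the 3 quantified variables; since ground terms form a free algebra, no two substitutions collapse to the same formula.
Number of ground instances = 12^3 = 1728.

1728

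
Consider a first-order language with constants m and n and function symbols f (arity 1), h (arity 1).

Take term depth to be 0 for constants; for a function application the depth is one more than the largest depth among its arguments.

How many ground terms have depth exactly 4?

32

Write N_k for the number of ground terms of depth ≤ k. A term of depth ≤ k is either a constant or a function symbol applied to arguments of depth ≤ k−1, so N_k = 2 + N_{k-1} + N_{k-1}.
N_0 = 2
N_1 = 2 + 2 + 2 = 6
N_2 = 2 + 6 + 6 = 14
N_3 = 2 + 14 + 14 = 30
N_4 = 2 + 30 + 30 = 62
Terms of depth exactly 4: N_4 − N_3 = 62 − 30 = 32.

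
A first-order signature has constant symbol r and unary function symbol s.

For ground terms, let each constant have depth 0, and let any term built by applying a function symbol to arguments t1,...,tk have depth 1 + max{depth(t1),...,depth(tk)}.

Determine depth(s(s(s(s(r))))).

depth(s(r)) = 1 + depth(r) = 1 + 0 = 1
depth(s(s(r))) = 1 + depth(s(r)) = 1 + 1 = 2
depth(s(s(s(r)))) = 1 + depth(s(s(r))) = 1 + 2 = 3
depth(s(s(s(s(r))))) = 1 + depth(s(s(s(r)))) = 1 + 3 = 4

4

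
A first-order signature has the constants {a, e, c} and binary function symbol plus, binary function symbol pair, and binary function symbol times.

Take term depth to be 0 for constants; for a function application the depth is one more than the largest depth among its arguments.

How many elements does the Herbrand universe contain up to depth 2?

2703

Write N_k for the number of ground terms of depth ≤ k. A term of depth ≤ k is either a constant or a function symbol applied to arguments of depth ≤ k−1, so N_k = 3 + N_{k-1}^2 + N_{k-1}^2 + N_{k-1}^2.
N_0 = 3
N_1 = 3 + 3^2 + 3^2 + 3^2 = 30
N_2 = 3 + 30^2 + 30^2 + 30^2 = 2703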